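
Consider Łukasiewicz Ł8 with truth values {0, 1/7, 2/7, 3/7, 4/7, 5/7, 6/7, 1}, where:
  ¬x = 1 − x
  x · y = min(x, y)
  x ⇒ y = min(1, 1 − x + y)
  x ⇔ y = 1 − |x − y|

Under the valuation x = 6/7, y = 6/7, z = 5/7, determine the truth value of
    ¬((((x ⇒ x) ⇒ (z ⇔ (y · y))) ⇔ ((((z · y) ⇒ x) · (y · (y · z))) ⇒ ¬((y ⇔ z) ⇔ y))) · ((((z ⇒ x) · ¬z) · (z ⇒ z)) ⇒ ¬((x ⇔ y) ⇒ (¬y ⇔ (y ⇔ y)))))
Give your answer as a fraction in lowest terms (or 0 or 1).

4/7

x ⇒ x = 6/7 ⇒ 6/7 = 1
y · y = 6/7 · 6/7 = 6/7
z ⇔ (y · y) = 5/7 ⇔ 6/7 = 6/7
(x ⇒ x) ⇒ (z ⇔ (y · y)) = 1 ⇒ 6/7 = 6/7
z · y = 5/7 · 6/7 = 5/7
(z · y) ⇒ x = 5/7 ⇒ 6/7 = 1
y · z = 6/7 · 5/7 = 5/7
y · (y · z) = 6/7 · 5/7 = 5/7
((z · y) ⇒ x) · (y · (y · z)) = 1 · 5/7 = 5/7
y ⇔ z = 6/7 ⇔ 5/7 = 6/7
(y ⇔ z) ⇔ y = 6/7 ⇔ 6/7 = 1
¬((y ⇔ z) ⇔ y) = ¬1 = 0
(((z · y) ⇒ x) · (y · (y · z))) ⇒ ¬((y ⇔ z) ⇔ y) = 5/7 ⇒ 0 = 2/7
((x ⇒ x) ⇒ (z ⇔ (y · y))) ⇔ ((((z · y) ⇒ x) · (y · (y · z))) ⇒ ¬((y ⇔ z) ⇔ y)) = 6/7 ⇔ 2/7 = 3/7
z ⇒ x = 5/7 ⇒ 6/7 = 1
¬z = ¬5/7 = 2/7
(z ⇒ x) · ¬z = 1 · 2/7 = 2/7
z ⇒ z = 5/7 ⇒ 5/7 = 1
((z ⇒ x) · ¬z) · (z ⇒ z) = 2/7 · 1 = 2/7
x ⇔ y = 6/7 ⇔ 6/7 = 1
¬y = ¬6/7 = 1/7
y ⇔ y = 6/7 ⇔ 6/7 = 1
¬y ⇔ (y ⇔ y) = 1/7 ⇔ 1 = 1/7
(x ⇔ y) ⇒ (¬y ⇔ (y ⇔ y)) = 1 ⇒ 1/7 = 1/7
¬((x ⇔ y) ⇒ (¬y ⇔ (y ⇔ y))) = ¬1/7 = 6/7
(((z ⇒ x) · ¬z) · (z ⇒ z)) ⇒ ¬((x ⇔ y) ⇒ (¬y ⇔ (y ⇔ y))) = 2/7 ⇒ 6/7 = 1
(((x ⇒ x) ⇒ (z ⇔ (y · y))) ⇔ ((((z · y) ⇒ x) · (y · (y · z))) ⇒ ¬((y ⇔ z) ⇔ y))) · ((((z ⇒ x) · ¬z) · (z ⇒ z)) ⇒ ¬((x ⇔ y) ⇒ (¬y ⇔ (y ⇔ y)))) = 3/7 · 1 = 3/7
¬((((x ⇒ x) ⇒ (z ⇔ (y · y))) ⇔ ((((z · y) ⇒ x) · (y · (y · z))) ⇒ ¬((y ⇔ z) ⇔ y))) · ((((z ⇒ x) · ¬z) · (z ⇒ z)) ⇒ ¬((x ⇔ y) ⇒ (¬y ⇔ (y ⇔ y))))) = ¬3/7 = 4/7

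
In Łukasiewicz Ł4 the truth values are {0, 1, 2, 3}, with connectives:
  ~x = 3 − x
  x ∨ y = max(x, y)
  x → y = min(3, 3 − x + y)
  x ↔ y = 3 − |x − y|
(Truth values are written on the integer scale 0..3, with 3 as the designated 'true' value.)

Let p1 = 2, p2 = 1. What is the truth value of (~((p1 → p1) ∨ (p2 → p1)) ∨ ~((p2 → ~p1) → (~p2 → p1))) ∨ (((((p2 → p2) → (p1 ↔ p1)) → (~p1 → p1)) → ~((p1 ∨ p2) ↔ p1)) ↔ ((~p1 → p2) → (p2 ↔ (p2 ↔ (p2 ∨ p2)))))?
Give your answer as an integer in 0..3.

p1 → p1 = 2 → 2 = 3
p2 → p1 = 1 → 2 = 3
(p1 → p1) ∨ (p2 → p1) = 3 ∨ 3 = 3
~((p1 → p1) ∨ (p2 → p1)) = ~3 = 0
~p1 = ~2 = 1
p2 → ~p1 = 1 → 1 = 3
~p2 = ~1 = 2
~p2 → p1 = 2 → 2 = 3
(p2 → ~p1) → (~p2 → p1) = 3 → 3 = 3
~((p2 → ~p1) → (~p2 → p1)) = ~3 = 0
~((p1 → p1) ∨ (p2 → p1)) ∨ ~((p2 → ~p1) → (~p2 → p1)) = 0 ∨ 0 = 0
p2 → p2 = 1 → 1 = 3
p1 ↔ p1 = 2 ↔ 2 = 3
(p2 → p2) → (p1 ↔ p1) = 3 → 3 = 3
~p1 = ~2 = 1
~p1 → p1 = 1 → 2 = 3
((p2 → p2) → (p1 ↔ p1)) → (~p1 → p1) = 3 → 3 = 3
p1 ∨ p2 = 2 ∨ 1 = 2
(p1 ∨ p2) ↔ p1 = 2 ↔ 2 = 3
~((p1 ∨ p2) ↔ p1) = ~3 = 0
(((p2 → p2) → (p1 ↔ p1)) → (~p1 → p1)) → ~((p1 ∨ p2) ↔ p1) = 3 → 0 = 0
~p1 = ~2 = 1
~p1 → p2 = 1 → 1 = 3
p2 ∨ p2 = 1 ∨ 1 = 1
p2 ↔ (p2 ∨ p2) = 1 ↔ 1 = 3
p2 ↔ (p2 ↔ (p2 ∨ p2)) = 1 ↔ 3 = 1
(~p1 → p2) → (p2 ↔ (p2 ↔ (p2 ∨ p2))) = 3 → 1 = 1
((((p2 → p2) → (p1 ↔ p1)) → (~p1 → p1)) → ~((p1 ∨ p2) ↔ p1)) ↔ ((~p1 → p2) → (p2 ↔ (p2 ↔ (p2 ∨ p2)))) = 0 ↔ 1 = 2
(~((p1 → p1) ∨ (p2 → p1)) ∨ ~((p2 → ~p1) → (~p2 → p1))) ∨ (((((p2 → p2) → (p1 ↔ p1)) → (~p1 → p1)) → ~((p1 ∨ p2) ↔ p1)) ↔ ((~p1 → p2) → (p2 ↔ (p2 ↔ (p2 ∨ p2))))) = 0 ∨ 2 = 2

2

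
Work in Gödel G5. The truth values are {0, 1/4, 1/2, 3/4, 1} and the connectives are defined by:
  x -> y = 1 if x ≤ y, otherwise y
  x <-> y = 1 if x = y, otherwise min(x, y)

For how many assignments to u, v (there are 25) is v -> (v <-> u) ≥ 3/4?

16

value 1: 15 assignments (counts)
value 3/4: 1 assignment (counts)
value 1/2: 2 assignments
value 1/4: 3 assignments
value 0: 4 assignments
So 16 of the 25 assignments meet the threshold.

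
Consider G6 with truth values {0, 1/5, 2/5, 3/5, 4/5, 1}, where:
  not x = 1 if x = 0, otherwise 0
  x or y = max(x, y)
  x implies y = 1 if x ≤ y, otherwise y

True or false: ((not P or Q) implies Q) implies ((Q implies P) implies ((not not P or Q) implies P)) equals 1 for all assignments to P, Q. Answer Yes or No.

Counterexample: take P = 1/5, Q = 0.
not P = not 1/5 = 0
not P or Q = 0 or 0 = 0
(not P or Q) implies Q = 0 implies 0 = 1
Q implies P = 0 implies 1/5 = 1
not P = not 1/5 = 0
not not P = not 0 = 1
not not P or Q = 1 or 0 = 1
(not not P or Q) implies P = 1 implies 1/5 = 1/5
(Q implies P) implies ((not not P or Q) implies P) = 1 implies 1/5 = 1/5
((not P or Q) implies Q) implies ((Q implies P) implies ((not not P or Q) implies P)) = 1 implies 1/5 = 1/5
This gives 1/5 ≠ 1.

No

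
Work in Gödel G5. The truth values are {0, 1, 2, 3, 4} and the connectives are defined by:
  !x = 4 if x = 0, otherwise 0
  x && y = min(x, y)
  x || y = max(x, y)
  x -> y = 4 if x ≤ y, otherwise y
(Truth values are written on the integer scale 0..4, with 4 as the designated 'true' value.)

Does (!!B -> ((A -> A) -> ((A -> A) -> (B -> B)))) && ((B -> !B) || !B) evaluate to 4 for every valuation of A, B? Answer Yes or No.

No

Counterexample: take A = 0, B = 1.
!B = !1 = 0
!!B = !0 = 4
A -> A = 0 -> 0 = 4
A -> A = 0 -> 0 = 4
B -> B = 1 -> 1 = 4
(A -> A) -> (B -> B) = 4 -> 4 = 4
(A -> A) -> ((A -> A) -> (B -> B)) = 4 -> 4 = 4
!!B -> ((A -> A) -> ((A -> A) -> (B -> B))) = 4 -> 4 = 4
!B = !1 = 0
B -> !B = 1 -> 0 = 0
!B = !1 = 0
(B -> !B) || !B = 0 || 0 = 0
(!!B -> ((A -> A) -> ((A -> A) -> (B -> B)))) && ((B -> !B) || !B) = 4 && 0 = 0
This gives 0 ≠ 4.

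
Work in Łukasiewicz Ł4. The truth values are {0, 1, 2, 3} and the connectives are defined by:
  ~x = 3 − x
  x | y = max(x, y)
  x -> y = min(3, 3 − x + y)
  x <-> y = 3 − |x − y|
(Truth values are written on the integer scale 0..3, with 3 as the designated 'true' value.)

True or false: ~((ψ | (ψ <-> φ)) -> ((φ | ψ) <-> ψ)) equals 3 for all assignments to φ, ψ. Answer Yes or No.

No

Counterexample: take φ = 0, ψ = 0.
ψ <-> φ = 0 <-> 0 = 3
ψ | (ψ <-> φ) = 0 | 3 = 3
φ | ψ = 0 | 0 = 0
(φ | ψ) <-> ψ = 0 <-> 0 = 3
(ψ | (ψ <-> φ)) -> ((φ | ψ) <-> ψ) = 3 -> 3 = 3
~((ψ | (ψ <-> φ)) -> ((φ | ψ) <-> ψ)) = ~3 = 0
This gives 0 ≠ 3.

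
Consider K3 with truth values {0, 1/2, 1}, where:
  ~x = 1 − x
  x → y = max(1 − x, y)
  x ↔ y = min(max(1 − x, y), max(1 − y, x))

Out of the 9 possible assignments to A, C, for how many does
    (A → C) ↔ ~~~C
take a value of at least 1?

A = 0, C = 0 ↦ 1  ≥
A = 0, C = 1/2 ↦ 1/2  <
A = 0, C = 1 ↦ 0  <
A = 1/2, C = 0 ↦ 1/2  <
A = 1/2, C = 1/2 ↦ 1/2  <
A = 1/2, C = 1 ↦ 0  <
A = 1, C = 0 ↦ 0  <
A = 1, C = 1/2 ↦ 1/2  <
A = 1, C = 1 ↦ 0  <
So 1 of the 9 assignments meets the threshold.

1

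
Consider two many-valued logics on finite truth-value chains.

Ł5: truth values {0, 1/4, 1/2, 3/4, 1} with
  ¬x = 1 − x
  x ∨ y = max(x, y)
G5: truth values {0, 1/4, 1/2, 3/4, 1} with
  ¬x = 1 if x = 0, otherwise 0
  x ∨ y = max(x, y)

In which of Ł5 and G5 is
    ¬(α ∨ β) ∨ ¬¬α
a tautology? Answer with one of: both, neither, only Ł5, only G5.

neither

In Ł5: at α = 0, β = 1/4 the value is 3/4 — not a tautology.
In G5: at α = 0, β = 1/4 the value is 0 — not a tautology.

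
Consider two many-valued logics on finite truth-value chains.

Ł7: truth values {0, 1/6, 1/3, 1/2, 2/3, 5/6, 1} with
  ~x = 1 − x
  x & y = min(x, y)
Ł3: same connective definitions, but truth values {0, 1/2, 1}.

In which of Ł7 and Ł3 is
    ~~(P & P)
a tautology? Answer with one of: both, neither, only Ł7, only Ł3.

neither

In Ł7: at P = 0 the value is 0 — not a tautology.
In Ł3: at P = 0 the value is 0 — not a tautology.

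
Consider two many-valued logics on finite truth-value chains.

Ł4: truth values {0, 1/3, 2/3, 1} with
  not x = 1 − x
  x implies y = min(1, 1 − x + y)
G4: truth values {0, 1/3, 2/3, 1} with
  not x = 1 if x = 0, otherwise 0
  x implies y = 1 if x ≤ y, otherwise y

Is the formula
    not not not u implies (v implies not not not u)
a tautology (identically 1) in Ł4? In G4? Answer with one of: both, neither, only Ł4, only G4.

In Ł4: every assignment gives 1 — tautology.
In G4: every assignment gives 1 — tautology.

both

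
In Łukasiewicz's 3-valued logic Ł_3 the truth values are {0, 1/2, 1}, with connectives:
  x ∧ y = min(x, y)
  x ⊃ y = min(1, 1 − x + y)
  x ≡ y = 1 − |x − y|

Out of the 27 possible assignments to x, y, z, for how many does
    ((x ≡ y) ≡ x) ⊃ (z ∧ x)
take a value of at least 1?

11

value 1: 11 assignments (counts)
value 1/2: 10 assignments
value 0: 6 assignments
So 11 of the 27 assignments meet the threshold.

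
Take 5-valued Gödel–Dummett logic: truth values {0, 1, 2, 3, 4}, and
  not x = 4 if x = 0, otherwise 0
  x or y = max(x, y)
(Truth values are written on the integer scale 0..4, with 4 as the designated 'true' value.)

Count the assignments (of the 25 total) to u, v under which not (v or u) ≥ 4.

value 4: 1 assignment (counts)
value 0: 24 assignments
So 1 of the 25 assignments meets the threshold.

1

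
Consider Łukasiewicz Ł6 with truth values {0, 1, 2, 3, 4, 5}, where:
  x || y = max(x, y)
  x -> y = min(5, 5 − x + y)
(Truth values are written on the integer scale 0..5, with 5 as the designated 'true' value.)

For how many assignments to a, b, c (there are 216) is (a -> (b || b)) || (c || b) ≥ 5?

value 5: 141 assignments (counts)
value 4: 35 assignments
value 3: 22 assignments
value 2: 12 assignments
value 1: 5 assignments
value 0: 1 assignment
So 141 of the 216 assignments meet the threshold.

141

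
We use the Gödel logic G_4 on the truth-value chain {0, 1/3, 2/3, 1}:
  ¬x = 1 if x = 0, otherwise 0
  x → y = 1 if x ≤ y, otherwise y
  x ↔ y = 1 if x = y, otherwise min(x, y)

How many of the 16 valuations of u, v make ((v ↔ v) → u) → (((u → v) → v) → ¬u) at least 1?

4

u = 0, v = 0 ↦ 1  ≥
u = 0, v = 1/3 ↦ 1  ≥
u = 0, v = 2/3 ↦ 1  ≥
u = 0, v = 1 ↦ 1  ≥
u = 1/3, v = 0 ↦ 0  <
u = 1/3, v = 1/3 ↦ 0  <
u = 1/3, v = 2/3 ↦ 0  <
u = 1/3, v = 1 ↦ 0  <
u = 2/3, v = 0 ↦ 0  <
u = 2/3, v = 1/3 ↦ 0  <
u = 2/3, v = 2/3 ↦ 0  <
u = 2/3, v = 1 ↦ 0  <
u = 1, v = 0 ↦ 0  <
u = 1, v = 1/3 ↦ 0  <
u = 1, v = 2/3 ↦ 0  <
u = 1, v = 1 ↦ 0  <
So 4 of the 16 assignments meet the threshold.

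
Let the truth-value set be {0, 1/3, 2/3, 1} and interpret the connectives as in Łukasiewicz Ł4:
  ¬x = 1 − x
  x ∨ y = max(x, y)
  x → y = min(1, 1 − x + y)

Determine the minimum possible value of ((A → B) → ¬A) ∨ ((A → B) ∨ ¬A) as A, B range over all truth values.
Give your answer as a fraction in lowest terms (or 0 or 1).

2/3

Take A = 2/3, B = 1/3:
A → B = 2/3 → 1/3 = 2/3
¬A = ¬2/3 = 1/3
(A → B) → ¬A = 2/3 → 1/3 = 2/3
A → B = 2/3 → 1/3 = 2/3
¬A = ¬2/3 = 1/3
(A → B) ∨ ¬A = 2/3 ∨ 1/3 = 2/3
((A → B) → ¬A) ∨ ((A → B) ∨ ¬A) = 2/3 ∨ 2/3 = 2/3
No assignment yields a value below 2/3, so this is the minimum.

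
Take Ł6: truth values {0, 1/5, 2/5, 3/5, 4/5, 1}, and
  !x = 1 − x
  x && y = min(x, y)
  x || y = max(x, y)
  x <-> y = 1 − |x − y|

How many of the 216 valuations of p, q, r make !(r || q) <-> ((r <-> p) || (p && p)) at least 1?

value 1: 31 assignments (counts)
value 4/5: 47 assignments
value 3/5: 46 assignments
value 2/5: 41 assignments
value 1/5: 35 assignments
value 0: 16 assignments
So 31 of the 216 assignments meet the threshold.

31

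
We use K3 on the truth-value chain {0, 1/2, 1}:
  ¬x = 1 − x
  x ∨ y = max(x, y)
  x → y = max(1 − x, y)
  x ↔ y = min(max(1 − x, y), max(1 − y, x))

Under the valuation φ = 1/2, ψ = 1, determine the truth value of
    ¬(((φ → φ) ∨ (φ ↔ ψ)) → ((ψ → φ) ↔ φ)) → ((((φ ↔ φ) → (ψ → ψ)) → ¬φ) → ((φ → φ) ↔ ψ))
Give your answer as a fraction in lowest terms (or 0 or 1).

φ → φ = 1/2 → 1/2 = 1/2
φ ↔ ψ = 1/2 ↔ 1 = 1/2
(φ → φ) ∨ (φ ↔ ψ) = 1/2 ∨ 1/2 = 1/2
ψ → φ = 1 → 1/2 = 1/2
(ψ → φ) ↔ φ = 1/2 ↔ 1/2 = 1/2
((φ → φ) ∨ (φ ↔ ψ)) → ((ψ → φ) ↔ φ) = 1/2 → 1/2 = 1/2
¬(((φ → φ) ∨ (φ ↔ ψ)) → ((ψ → φ) ↔ φ)) = ¬1/2 = 1/2
φ ↔ φ = 1/2 ↔ 1/2 = 1/2
ψ → ψ = 1 → 1 = 1
(φ ↔ φ) → (ψ → ψ) = 1/2 → 1 = 1
¬φ = ¬1/2 = 1/2
((φ ↔ φ) → (ψ → ψ)) → ¬φ = 1 → 1/2 = 1/2
φ → φ = 1/2 → 1/2 = 1/2
(φ → φ) ↔ ψ = 1/2 ↔ 1 = 1/2
(((φ ↔ φ) → (ψ → ψ)) → ¬φ) → ((φ → φ) ↔ ψ) = 1/2 → 1/2 = 1/2
¬(((φ → φ) ∨ (φ ↔ ψ)) → ((ψ → φ) ↔ φ)) → ((((φ ↔ φ) → (ψ → ψ)) → ¬φ) → ((φ → φ) ↔ ψ)) = 1/2 → 1/2 = 1/2

1/2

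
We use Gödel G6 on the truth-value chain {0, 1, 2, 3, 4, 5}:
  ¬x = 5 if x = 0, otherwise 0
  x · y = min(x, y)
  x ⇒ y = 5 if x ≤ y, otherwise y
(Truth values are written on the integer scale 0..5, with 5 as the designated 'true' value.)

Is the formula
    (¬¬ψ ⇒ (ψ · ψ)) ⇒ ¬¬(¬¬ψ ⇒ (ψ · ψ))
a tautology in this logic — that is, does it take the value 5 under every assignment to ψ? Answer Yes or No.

Yes

ψ = 0 ↦ 5
ψ = 1 ↦ 5
ψ = 2 ↦ 5
ψ = 3 ↦ 5
ψ = 4 ↦ 5
ψ = 5 ↦ 5
Every assignment gives a value ≥ 5.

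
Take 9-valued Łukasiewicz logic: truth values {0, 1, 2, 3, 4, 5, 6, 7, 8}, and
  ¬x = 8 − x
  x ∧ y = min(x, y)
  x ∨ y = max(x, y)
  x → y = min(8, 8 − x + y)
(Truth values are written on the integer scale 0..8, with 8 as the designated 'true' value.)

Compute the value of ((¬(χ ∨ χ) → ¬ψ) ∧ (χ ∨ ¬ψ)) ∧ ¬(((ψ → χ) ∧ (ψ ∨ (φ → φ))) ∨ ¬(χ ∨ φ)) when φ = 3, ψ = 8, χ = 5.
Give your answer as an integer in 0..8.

χ ∨ χ = 5 ∨ 5 = 5
¬(χ ∨ χ) = ¬5 = 3
¬ψ = ¬8 = 0
¬(χ ∨ χ) → ¬ψ = 3 → 0 = 5
¬ψ = ¬8 = 0
χ ∨ ¬ψ = 5 ∨ 0 = 5
(¬(χ ∨ χ) → ¬ψ) ∧ (χ ∨ ¬ψ) = 5 ∧ 5 = 5
ψ → χ = 8 → 5 = 5
φ → φ = 3 → 3 = 8
ψ ∨ (φ → φ) = 8 ∨ 8 = 8
(ψ → χ) ∧ (ψ ∨ (φ → φ)) = 5 ∧ 8 = 5
χ ∨ φ = 5 ∨ 3 = 5
¬(χ ∨ φ) = ¬5 = 3
((ψ → χ) ∧ (ψ ∨ (φ → φ))) ∨ ¬(χ ∨ φ) = 5 ∨ 3 = 5
¬(((ψ → χ) ∧ (ψ ∨ (φ → φ))) ∨ ¬(χ ∨ φ)) = ¬5 = 3
((¬(χ ∨ χ) → ¬ψ) ∧ (χ ∨ ¬ψ)) ∧ ¬(((ψ → χ) ∧ (ψ ∨ (φ → φ))) ∨ ¬(χ ∨ φ)) = 5 ∧ 3 = 3

3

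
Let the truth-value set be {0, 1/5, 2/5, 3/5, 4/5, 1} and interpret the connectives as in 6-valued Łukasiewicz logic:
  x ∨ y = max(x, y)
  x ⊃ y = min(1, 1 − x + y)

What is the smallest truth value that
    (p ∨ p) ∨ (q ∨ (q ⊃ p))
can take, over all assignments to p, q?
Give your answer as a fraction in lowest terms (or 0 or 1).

3/5

Take p = 0, q = 2/5:
p ∨ p = 0 ∨ 0 = 0
q ⊃ p = 2/5 ⊃ 0 = 3/5
q ∨ (q ⊃ p) = 2/5 ∨ 3/5 = 3/5
(p ∨ p) ∨ (q ∨ (q ⊃ p)) = 0 ∨ 3/5 = 3/5
No assignment yields a value below 3/5, so this is the minimum.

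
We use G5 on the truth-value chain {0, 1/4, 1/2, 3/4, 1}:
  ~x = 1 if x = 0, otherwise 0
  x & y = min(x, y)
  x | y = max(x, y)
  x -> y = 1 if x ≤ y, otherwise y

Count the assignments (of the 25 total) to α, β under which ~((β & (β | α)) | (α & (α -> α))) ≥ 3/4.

value 1: 1 assignment (counts)
value 0: 24 assignments
So 1 of the 25 assignments meets the threshold.

1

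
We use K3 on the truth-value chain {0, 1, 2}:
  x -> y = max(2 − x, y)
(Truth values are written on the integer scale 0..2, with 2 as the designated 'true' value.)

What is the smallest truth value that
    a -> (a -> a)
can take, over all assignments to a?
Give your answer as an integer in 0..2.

Take a = 1:
a -> a = 1 -> 1 = 1
a -> (a -> a) = 1 -> 1 = 1
No assignment yields a value below 1, so this is the minimum.

1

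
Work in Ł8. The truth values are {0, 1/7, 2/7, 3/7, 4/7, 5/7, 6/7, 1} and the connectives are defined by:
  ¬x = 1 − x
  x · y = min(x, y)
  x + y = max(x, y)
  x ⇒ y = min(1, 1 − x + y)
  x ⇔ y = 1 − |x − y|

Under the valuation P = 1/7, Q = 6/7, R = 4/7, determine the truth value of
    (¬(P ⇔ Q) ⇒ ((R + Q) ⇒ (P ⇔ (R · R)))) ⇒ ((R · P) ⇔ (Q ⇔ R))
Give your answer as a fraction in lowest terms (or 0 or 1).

3/7

P ⇔ Q = 1/7 ⇔ 6/7 = 2/7
¬(P ⇔ Q) = ¬2/7 = 5/7
R + Q = 4/7 + 6/7 = 6/7
R · R = 4/7 · 4/7 = 4/7
P ⇔ (R · R) = 1/7 ⇔ 4/7 = 4/7
(R + Q) ⇒ (P ⇔ (R · R)) = 6/7 ⇒ 4/7 = 5/7
¬(P ⇔ Q) ⇒ ((R + Q) ⇒ (P ⇔ (R · R))) = 5/7 ⇒ 5/7 = 1
R · P = 4/7 · 1/7 = 1/7
Q ⇔ R = 6/7 ⇔ 4/7 = 5/7
(R · P) ⇔ (Q ⇔ R) = 1/7 ⇔ 5/7 = 3/7
(¬(P ⇔ Q) ⇒ ((R + Q) ⇒ (P ⇔ (R · R)))) ⇒ ((R · P) ⇔ (Q ⇔ R)) = 1 ⇒ 3/7 = 3/7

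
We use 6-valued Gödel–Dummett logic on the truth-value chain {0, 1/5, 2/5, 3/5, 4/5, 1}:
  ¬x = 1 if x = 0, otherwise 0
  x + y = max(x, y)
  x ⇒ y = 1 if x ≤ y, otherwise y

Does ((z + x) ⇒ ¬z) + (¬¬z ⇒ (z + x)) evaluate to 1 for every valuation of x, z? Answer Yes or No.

No

Counterexample: take x = 0, z = 1/5.
z + x = 1/5 + 0 = 1/5
¬z = ¬1/5 = 0
(z + x) ⇒ ¬z = 1/5 ⇒ 0 = 0
¬z = ¬1/5 = 0
¬¬z = ¬0 = 1
z + x = 1/5 + 0 = 1/5
¬¬z ⇒ (z + x) = 1 ⇒ 1/5 = 1/5
((z + x) ⇒ ¬z) + (¬¬z ⇒ (z + x)) = 0 + 1/5 = 1/5
This gives 1/5 ≠ 1.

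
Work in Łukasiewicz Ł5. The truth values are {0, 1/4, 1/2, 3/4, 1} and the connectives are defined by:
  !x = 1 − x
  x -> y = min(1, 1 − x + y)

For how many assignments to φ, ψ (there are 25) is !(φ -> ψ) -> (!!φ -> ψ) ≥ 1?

value 1: 22 assignments (counts)
value 1/2: 2 assignments
value 0: 1 assignment
So 22 of the 25 assignments meet the threshold.

22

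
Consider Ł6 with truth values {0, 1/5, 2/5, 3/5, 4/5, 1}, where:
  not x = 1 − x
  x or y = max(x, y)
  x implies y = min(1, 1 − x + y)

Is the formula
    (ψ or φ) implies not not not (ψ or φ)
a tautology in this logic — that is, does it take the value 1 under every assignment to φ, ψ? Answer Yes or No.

No

Counterexample: take φ = 0, ψ = 3/5.
ψ or φ = 3/5 or 0 = 3/5
not (ψ or φ) = not 3/5 = 2/5
not not (ψ or φ) = not 2/5 = 3/5
not not not (ψ or φ) = not 3/5 = 2/5
(ψ or φ) implies not not not (ψ or φ) = 3/5 implies 2/5 = 4/5
This gives 4/5 ≠ 1.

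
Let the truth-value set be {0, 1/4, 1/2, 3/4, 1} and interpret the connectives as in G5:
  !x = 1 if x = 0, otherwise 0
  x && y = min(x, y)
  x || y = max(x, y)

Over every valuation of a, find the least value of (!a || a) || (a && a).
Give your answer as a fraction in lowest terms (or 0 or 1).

1/4

Take a = 1/4:
!a = !1/4 = 0
!a || a = 0 || 1/4 = 1/4
a && a = 1/4 && 1/4 = 1/4
(!a || a) || (a && a) = 1/4 || 1/4 = 1/4
No assignment yields a value below 1/4, so this is the minimum.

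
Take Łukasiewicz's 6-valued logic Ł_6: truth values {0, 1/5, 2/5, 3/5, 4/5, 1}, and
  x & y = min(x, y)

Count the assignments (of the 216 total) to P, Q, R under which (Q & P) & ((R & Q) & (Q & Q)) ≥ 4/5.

value 1: 1 assignment (counts)
value 4/5: 7 assignments (counts)
value 3/5: 19 assignments
value 2/5: 37 assignments
value 1/5: 61 assignments
value 0: 91 assignments
So 8 of the 216 assignments meet the threshold.

8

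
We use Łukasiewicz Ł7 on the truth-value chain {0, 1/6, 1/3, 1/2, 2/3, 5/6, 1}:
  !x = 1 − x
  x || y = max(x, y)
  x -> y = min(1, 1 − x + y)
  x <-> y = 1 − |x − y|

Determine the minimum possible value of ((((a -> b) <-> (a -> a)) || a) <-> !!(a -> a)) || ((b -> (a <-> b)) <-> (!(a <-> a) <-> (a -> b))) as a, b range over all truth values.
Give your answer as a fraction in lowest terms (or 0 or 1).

Take a = 1/2, b = 0:
a -> b = 1/2 -> 0 = 1/2
a -> a = 1/2 -> 1/2 = 1
(a -> b) <-> (a -> a) = 1/2 <-> 1 = 1/2
((a -> b) <-> (a -> a)) || a = 1/2 || 1/2 = 1/2
a -> a = 1/2 -> 1/2 = 1
!(a -> a) = !1 = 0
!!(a -> a) = !0 = 1
(((a -> b) <-> (a -> a)) || a) <-> !!(a -> a) = 1/2 <-> 1 = 1/2
a <-> b = 1/2 <-> 0 = 1/2
b -> (a <-> b) = 0 -> 1/2 = 1
a <-> a = 1/2 <-> 1/2 = 1
!(a <-> a) = !1 = 0
a -> b = 1/2 -> 0 = 1/2
!(a <-> a) <-> (a -> b) = 0 <-> 1/2 = 1/2
(b -> (a <-> b)) <-> (!(a <-> a) <-> (a -> b)) = 1 <-> 1/2 = 1/2
((((a -> b) <-> (a -> a)) || a) <-> !!(a -> a)) || ((b -> (a <-> b)) <-> (!(a <-> a) <-> (a -> b))) = 1/2 || 1/2 = 1/2
No assignment yields a value below 1/2, so this is the minimum.

1/2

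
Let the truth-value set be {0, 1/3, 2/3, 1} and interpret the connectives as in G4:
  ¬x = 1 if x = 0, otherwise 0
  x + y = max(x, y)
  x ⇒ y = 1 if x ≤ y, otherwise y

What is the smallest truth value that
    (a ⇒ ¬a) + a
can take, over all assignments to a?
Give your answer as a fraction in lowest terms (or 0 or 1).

1/3

Take a = 1/3:
¬a = ¬1/3 = 0
a ⇒ ¬a = 1/3 ⇒ 0 = 0
(a ⇒ ¬a) + a = 0 + 1/3 = 1/3
No assignment yields a value below 1/3, so this is the minimum.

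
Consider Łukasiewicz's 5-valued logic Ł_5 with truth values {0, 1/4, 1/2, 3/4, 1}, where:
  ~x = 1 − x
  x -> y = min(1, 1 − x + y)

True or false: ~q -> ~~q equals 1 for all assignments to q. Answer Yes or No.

No

Counterexample: take q = 0.
~q = ~0 = 1
~q = ~0 = 1
~~q = ~1 = 0
~q -> ~~q = 1 -> 0 = 0
This gives 0 ≠ 1.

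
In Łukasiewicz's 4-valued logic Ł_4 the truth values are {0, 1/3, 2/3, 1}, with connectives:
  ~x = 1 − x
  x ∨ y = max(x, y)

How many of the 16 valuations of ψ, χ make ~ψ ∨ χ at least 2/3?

12

ψ = 0, χ = 0 ↦ 1  ≥
ψ = 0, χ = 1/3 ↦ 1  ≥
ψ = 0, χ = 2/3 ↦ 1  ≥
ψ = 0, χ = 1 ↦ 1  ≥
ψ = 1/3, χ = 0 ↦ 2/3  ≥
ψ = 1/3, χ = 1/3 ↦ 2/3  ≥
ψ = 1/3, χ = 2/3 ↦ 2/3  ≥
ψ = 1/3, χ = 1 ↦ 1  ≥
ψ = 2/3, χ = 0 ↦ 1/3  <
ψ = 2/3, χ = 1/3 ↦ 1/3  <
ψ = 2/3, χ = 2/3 ↦ 2/3  ≥
ψ = 2/3, χ = 1 ↦ 1  ≥
ψ = 1, χ = 0 ↦ 0  <
ψ = 1, χ = 1/3 ↦ 1/3  <
ψ = 1, χ = 2/3 ↦ 2/3  ≥
ψ = 1, χ = 1 ↦ 1  ≥
So 12 of the 16 assignments meet the threshold.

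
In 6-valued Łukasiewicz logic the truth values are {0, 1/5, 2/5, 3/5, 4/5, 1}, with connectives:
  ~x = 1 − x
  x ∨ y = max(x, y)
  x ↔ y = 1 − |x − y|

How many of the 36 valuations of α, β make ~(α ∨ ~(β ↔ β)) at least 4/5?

12

value 1: 6 assignments (counts)
value 4/5: 6 assignments (counts)
value 3/5: 6 assignments
value 2/5: 6 assignments
value 1/5: 6 assignments
value 0: 6 assignments
So 12 of the 36 assignments meet the threshold.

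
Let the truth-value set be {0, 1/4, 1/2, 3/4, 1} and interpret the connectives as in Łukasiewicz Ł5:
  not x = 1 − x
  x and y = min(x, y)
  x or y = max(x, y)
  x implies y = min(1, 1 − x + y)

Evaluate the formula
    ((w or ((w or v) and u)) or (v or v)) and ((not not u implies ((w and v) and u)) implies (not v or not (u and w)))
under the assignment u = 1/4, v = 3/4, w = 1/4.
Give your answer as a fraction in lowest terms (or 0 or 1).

3/4

w or v = 1/4 or 3/4 = 3/4
(w or v) and u = 3/4 and 1/4 = 1/4
w or ((w or v) and u) = 1/4 or 1/4 = 1/4
v or v = 3/4 or 3/4 = 3/4
(w or ((w or v) and u)) or (v or v) = 1/4 or 3/4 = 3/4
not u = not 1/4 = 3/4
not not u = not 3/4 = 1/4
w and v = 1/4 and 3/4 = 1/4
(w and v) and u = 1/4 and 1/4 = 1/4
not not u implies ((w and v) and u) = 1/4 implies 1/4 = 1
not v = not 3/4 = 1/4
u and w = 1/4 and 1/4 = 1/4
not (u and w) = not 1/4 = 3/4
not v or not (u and w) = 1/4 or 3/4 = 3/4
(not not u implies ((w and v) and u)) implies (not v or not (u and w)) = 1 implies 3/4 = 3/4
((w or ((w or v) and u)) or (v or v)) and ((not not u implies ((w and v) and u)) implies (not v or not (u and w))) = 3/4 and 3/4 = 3/4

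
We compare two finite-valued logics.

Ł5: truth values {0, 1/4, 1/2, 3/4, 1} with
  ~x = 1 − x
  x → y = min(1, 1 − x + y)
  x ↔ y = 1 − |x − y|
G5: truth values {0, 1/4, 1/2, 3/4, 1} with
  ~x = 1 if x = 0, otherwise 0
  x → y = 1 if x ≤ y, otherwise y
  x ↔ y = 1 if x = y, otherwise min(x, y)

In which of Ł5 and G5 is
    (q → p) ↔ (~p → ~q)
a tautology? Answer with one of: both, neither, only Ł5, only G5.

only Ł5

In Ł5: every assignment gives 1 — tautology.
In G5: at p = 1/4, q = 1/2 the value is 1/4 — not a tautology.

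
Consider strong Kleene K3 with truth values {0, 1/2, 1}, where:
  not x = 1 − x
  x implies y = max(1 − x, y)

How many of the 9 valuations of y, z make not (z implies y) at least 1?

y = 0, z = 0 ↦ 0  <
y = 0, z = 1/2 ↦ 1/2  <
y = 0, z = 1 ↦ 1  ≥
y = 1/2, z = 0 ↦ 0  <
y = 1/2, z = 1/2 ↦ 1/2  <
y = 1/2, z = 1 ↦ 1/2  <
y = 1, z = 0 ↦ 0  <
y = 1, z = 1/2 ↦ 0  <
y = 1, z = 1 ↦ 0  <
So 1 of the 9 assignments meets the threshold.

1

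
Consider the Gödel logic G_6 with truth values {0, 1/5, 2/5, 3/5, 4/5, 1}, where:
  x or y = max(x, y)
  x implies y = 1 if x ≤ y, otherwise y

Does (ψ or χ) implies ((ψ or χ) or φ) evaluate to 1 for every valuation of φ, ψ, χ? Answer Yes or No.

At φ = 3/5, ψ = 1, χ = 4/5, for instance:
ψ or χ = 1 or 4/5 = 1
(ψ or χ) or φ = 1 or 3/5 = 1
(ψ or χ) implies ((ψ or χ) or φ) = 1 implies 1 = 1
and checking the remaining 215 assignments likewise gives ≥ 1 in every case.

Yes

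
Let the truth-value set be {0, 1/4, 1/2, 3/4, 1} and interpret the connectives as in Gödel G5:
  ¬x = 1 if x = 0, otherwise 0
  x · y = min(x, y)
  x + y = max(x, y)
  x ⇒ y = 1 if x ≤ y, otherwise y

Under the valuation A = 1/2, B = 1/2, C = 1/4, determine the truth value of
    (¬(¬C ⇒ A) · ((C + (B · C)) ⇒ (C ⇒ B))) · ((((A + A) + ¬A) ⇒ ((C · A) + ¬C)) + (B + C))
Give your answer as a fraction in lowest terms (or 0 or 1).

¬C = ¬1/4 = 0
¬C ⇒ A = 0 ⇒ 1/2 = 1
¬(¬C ⇒ A) = ¬1 = 0
B · C = 1/2 · 1/4 = 1/4
C + (B · C) = 1/4 + 1/4 = 1/4
C ⇒ B = 1/4 ⇒ 1/2 = 1
(C + (B · C)) ⇒ (C ⇒ B) = 1/4 ⇒ 1 = 1
¬(¬C ⇒ A) · ((C + (B · C)) ⇒ (C ⇒ B)) = 0 · 1 = 0
A + A = 1/2 + 1/2 = 1/2
¬A = ¬1/2 = 0
(A + A) + ¬A = 1/2 + 0 = 1/2
C · A = 1/4 · 1/2 = 1/4
¬C = ¬1/4 = 0
(C · A) + ¬C = 1/4 + 0 = 1/4
((A + A) + ¬A) ⇒ ((C · A) + ¬C) = 1/2 ⇒ 1/4 = 1/4
B + C = 1/2 + 1/4 = 1/2
(((A + A) + ¬A) ⇒ ((C · A) + ¬C)) + (B + C) = 1/4 + 1/2 = 1/2
(¬(¬C ⇒ A) · ((C + (B · C)) ⇒ (C ⇒ B))) · ((((A + A) + ¬A) ⇒ ((C · A) + ¬C)) + (B + C)) = 0 · 1/2 = 0

0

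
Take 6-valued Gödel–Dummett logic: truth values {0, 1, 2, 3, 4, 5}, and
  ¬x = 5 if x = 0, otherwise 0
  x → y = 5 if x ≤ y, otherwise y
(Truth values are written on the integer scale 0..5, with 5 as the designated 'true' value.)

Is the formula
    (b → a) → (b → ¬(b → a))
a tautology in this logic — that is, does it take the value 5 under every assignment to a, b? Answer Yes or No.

Counterexample: take a = 1, b = 1.
b → a = 1 → 1 = 5
b → a = 1 → 1 = 5
¬(b → a) = ¬5 = 0
b → ¬(b → a) = 1 → 0 = 0
(b → a) → (b → ¬(b → a)) = 5 → 0 = 0
This gives 0 ≠ 5.

No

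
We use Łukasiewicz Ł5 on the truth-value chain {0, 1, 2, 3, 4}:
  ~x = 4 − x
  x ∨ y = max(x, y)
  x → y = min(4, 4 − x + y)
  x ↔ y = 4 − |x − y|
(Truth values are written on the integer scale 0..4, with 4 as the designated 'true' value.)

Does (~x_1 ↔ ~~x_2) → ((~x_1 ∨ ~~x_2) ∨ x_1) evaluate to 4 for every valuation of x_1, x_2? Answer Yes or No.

Counterexample: take x_1 = 1, x_2 = 3.
~x_1 = ~1 = 3
~x_2 = ~3 = 1
~~x_2 = ~1 = 3
~x_1 ↔ ~~x_2 = 3 ↔ 3 = 4
~x_1 = ~1 = 3
~x_2 = ~3 = 1
~~x_2 = ~1 = 3
~x_1 ∨ ~~x_2 = 3 ∨ 3 = 3
(~x_1 ∨ ~~x_2) ∨ x_1 = 3 ∨ 1 = 3
(~x_1 ↔ ~~x_2) → ((~x_1 ∨ ~~x_2) ∨ x_1) = 4 → 3 = 3
This gives 3 ≠ 4.

No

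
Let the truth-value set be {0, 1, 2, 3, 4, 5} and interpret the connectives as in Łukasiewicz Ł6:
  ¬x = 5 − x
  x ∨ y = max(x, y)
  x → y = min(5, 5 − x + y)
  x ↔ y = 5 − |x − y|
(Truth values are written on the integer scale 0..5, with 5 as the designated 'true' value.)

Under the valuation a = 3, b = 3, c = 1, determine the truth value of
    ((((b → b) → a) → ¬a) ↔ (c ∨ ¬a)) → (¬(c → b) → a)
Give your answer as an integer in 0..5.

5

b → b = 3 → 3 = 5
(b → b) → a = 5 → 3 = 3
¬a = ¬3 = 2
((b → b) → a) → ¬a = 3 → 2 = 4
¬a = ¬3 = 2
c ∨ ¬a = 1 ∨ 2 = 2
(((b → b) → a) → ¬a) ↔ (c ∨ ¬a) = 4 ↔ 2 = 3
c → b = 1 → 3 = 5
¬(c → b) = ¬5 = 0
¬(c → b) → a = 0 → 3 = 5
((((b → b) → a) → ¬a) ↔ (c ∨ ¬a)) → (¬(c → b) → a) = 3 → 5 = 5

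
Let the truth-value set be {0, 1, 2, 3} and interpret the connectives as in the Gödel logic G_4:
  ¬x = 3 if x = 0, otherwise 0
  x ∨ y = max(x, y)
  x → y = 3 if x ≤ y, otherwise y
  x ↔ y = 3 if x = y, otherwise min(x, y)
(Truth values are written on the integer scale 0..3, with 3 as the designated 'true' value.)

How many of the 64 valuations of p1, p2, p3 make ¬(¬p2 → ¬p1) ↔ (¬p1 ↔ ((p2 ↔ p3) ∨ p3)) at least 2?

30

value 3: 30 assignments (counts)
value 0: 34 assignments
So 30 of the 64 assignments meet the threshold.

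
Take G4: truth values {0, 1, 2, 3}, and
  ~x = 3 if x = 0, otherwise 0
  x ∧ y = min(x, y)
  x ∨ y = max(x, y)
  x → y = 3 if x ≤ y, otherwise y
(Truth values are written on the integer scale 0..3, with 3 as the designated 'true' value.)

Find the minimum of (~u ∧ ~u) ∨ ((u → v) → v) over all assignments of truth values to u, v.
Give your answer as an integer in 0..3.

1

Take u = 1, v = 1:
~u = ~1 = 0
~u = ~1 = 0
~u ∧ ~u = 0 ∧ 0 = 0
u → v = 1 → 1 = 3
(u → v) → v = 3 → 1 = 1
(~u ∧ ~u) ∨ ((u → v) → v) = 0 ∨ 1 = 1
No assignment yields a value below 1, so this is the minimum.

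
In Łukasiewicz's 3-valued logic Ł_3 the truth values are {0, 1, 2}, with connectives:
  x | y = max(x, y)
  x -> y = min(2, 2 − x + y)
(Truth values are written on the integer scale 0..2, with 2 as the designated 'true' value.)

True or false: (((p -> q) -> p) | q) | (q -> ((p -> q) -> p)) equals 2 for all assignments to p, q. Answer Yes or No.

Counterexample: take p = 0, q = 1.
p -> q = 0 -> 1 = 2
(p -> q) -> p = 2 -> 0 = 0
((p -> q) -> p) | q = 0 | 1 = 1
p -> q = 0 -> 1 = 2
(p -> q) -> p = 2 -> 0 = 0
q -> ((p -> q) -> p) = 1 -> 0 = 1
(((p -> q) -> p) | q) | (q -> ((p -> q) -> p)) = 1 | 1 = 1
This gives 1 ≠ 2.

No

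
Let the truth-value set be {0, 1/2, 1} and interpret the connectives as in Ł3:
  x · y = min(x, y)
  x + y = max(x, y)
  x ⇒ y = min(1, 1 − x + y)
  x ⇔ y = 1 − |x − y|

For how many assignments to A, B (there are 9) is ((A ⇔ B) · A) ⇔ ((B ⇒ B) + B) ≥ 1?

A = 0, B = 0 ↦ 0  <
A = 0, B = 1/2 ↦ 0  <
A = 0, B = 1 ↦ 0  <
A = 1/2, B = 0 ↦ 1/2  <
A = 1/2, B = 1/2 ↦ 1/2  <
A = 1/2, B = 1 ↦ 1/2  <
A = 1, B = 0 ↦ 0  <
A = 1, B = 1/2 ↦ 1/2  <
A = 1, B = 1 ↦ 1  ≥
So 1 of the 9 assignments meets the threshold.

1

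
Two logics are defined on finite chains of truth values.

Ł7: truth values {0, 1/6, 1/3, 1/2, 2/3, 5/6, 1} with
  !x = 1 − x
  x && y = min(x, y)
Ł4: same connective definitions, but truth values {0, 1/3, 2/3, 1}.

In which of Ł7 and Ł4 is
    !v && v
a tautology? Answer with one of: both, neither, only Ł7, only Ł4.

In Ł7: at v = 0 the value is 0 — not a tautology.
In Ł4: at v = 0 the value is 0 — not a tautology.

neither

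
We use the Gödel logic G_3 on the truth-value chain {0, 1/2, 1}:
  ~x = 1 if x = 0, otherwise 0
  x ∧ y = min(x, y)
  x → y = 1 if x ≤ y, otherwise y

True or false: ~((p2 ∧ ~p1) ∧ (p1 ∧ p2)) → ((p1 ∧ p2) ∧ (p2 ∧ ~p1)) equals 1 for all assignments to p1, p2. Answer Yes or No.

Counterexample: take p1 = 0, p2 = 0.
~p1 = ~0 = 1
p2 ∧ ~p1 = 0 ∧ 1 = 0
p1 ∧ p2 = 0 ∧ 0 = 0
(p2 ∧ ~p1) ∧ (p1 ∧ p2) = 0 ∧ 0 = 0
~((p2 ∧ ~p1) ∧ (p1 ∧ p2)) = ~0 = 1
(p1 ∧ p2) ∧ (p2 ∧ ~p1) = 0 ∧ 0 = 0
~((p2 ∧ ~p1) ∧ (p1 ∧ p2)) → ((p1 ∧ p2) ∧ (p2 ∧ ~p1)) = 1 → 0 = 0
This gives 0 ≠ 1.

No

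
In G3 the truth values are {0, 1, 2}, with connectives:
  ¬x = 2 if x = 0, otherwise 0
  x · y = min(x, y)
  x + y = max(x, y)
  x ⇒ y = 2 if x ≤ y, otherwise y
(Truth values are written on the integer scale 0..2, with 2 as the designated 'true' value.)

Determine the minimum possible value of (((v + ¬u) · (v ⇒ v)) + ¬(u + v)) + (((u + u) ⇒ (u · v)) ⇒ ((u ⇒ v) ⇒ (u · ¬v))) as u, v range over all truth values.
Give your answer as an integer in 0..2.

Take u = 1, v = 1:
¬u = ¬1 = 0
v + ¬u = 1 + 0 = 1
v ⇒ v = 1 ⇒ 1 = 2
(v + ¬u) · (v ⇒ v) = 1 · 2 = 1
u + v = 1 + 1 = 1
¬(u + v) = ¬1 = 0
((v + ¬u) · (v ⇒ v)) + ¬(u + v) = 1 + 0 = 1
u + u = 1 + 1 = 1
u · v = 1 · 1 = 1
(u + u) ⇒ (u · v) = 1 ⇒ 1 = 2
u ⇒ v = 1 ⇒ 1 = 2
¬v = ¬1 = 0
u · ¬v = 1 · 0 = 0
(u ⇒ v) ⇒ (u · ¬v) = 2 ⇒ 0 = 0
((u + u) ⇒ (u · v)) ⇒ ((u ⇒ v) ⇒ (u · ¬v)) = 2 ⇒ 0 = 0
(((v + ¬u) · (v ⇒ v)) + ¬(u + v)) + (((u + u) ⇒ (u · v)) ⇒ ((u ⇒ v) ⇒ (u · ¬v))) = 1 + 0 = 1
No assignment yields a value below 1, so this is the minimum.

1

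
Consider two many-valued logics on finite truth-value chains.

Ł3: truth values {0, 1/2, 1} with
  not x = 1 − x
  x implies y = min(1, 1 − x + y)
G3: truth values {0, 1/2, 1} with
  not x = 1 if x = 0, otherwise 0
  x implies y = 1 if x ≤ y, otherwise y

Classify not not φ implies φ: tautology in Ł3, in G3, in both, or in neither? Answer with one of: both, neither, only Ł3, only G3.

only Ł3

In Ł3: every assignment gives 1 — tautology.
In G3: at φ = 1/2 the value is 1/2 — not a tautology.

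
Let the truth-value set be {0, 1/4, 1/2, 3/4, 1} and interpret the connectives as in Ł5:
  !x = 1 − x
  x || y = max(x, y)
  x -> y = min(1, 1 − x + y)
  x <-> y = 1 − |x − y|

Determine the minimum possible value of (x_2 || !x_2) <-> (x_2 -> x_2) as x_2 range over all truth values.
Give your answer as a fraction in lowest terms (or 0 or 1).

Take x_2 = 1/2:
!x_2 = !1/2 = 1/2
x_2 || !x_2 = 1/2 || 1/2 = 1/2
x_2 -> x_2 = 1/2 -> 1/2 = 1
(x_2 || !x_2) <-> (x_2 -> x_2) = 1/2 <-> 1 = 1/2
No assignment yields a value below 1/2, so this is the minimum.

1/2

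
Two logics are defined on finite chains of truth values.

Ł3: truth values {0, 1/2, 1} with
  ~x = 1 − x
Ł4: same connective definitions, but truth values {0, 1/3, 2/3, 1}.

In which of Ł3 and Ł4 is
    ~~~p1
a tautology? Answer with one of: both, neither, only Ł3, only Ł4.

In Ł3: at p1 = 1/2 the value is 1/2 — not a tautology.
In Ł4: at p1 = 1/3 the value is 2/3 — not a tautology.

neither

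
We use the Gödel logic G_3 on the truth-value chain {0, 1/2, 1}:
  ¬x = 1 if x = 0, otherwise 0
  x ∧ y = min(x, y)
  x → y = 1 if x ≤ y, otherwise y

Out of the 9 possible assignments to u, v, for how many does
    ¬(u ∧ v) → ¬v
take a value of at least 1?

7

u = 0, v = 0 ↦ 1  ≥
u = 0, v = 1/2 ↦ 0  <
u = 0, v = 1 ↦ 0  <
u = 1/2, v = 0 ↦ 1  ≥
u = 1/2, v = 1/2 ↦ 1  ≥
u = 1/2, v = 1 ↦ 1  ≥
u = 1, v = 0 ↦ 1  ≥
u = 1, v = 1/2 ↦ 1  ≥
u = 1, v = 1 ↦ 1  ≥
So 7 of the 9 assignments meet the threshold.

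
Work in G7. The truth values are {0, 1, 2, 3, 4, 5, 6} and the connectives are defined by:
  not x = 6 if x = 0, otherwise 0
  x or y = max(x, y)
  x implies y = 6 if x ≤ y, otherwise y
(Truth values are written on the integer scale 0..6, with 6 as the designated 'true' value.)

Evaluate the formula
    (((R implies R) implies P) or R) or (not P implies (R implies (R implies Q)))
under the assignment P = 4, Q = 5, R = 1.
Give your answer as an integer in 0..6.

6

R implies R = 1 implies 1 = 6
(R implies R) implies P = 6 implies 4 = 4
((R implies R) implies P) or R = 4 or 1 = 4
not P = not 4 = 0
R implies Q = 1 implies 5 = 6
R implies (R implies Q) = 1 implies 6 = 6
not P implies (R implies (R implies Q)) = 0 implies 6 = 6
(((R implies R) implies P) or R) or (not P implies (R implies (R implies Q))) = 4 or 6 = 6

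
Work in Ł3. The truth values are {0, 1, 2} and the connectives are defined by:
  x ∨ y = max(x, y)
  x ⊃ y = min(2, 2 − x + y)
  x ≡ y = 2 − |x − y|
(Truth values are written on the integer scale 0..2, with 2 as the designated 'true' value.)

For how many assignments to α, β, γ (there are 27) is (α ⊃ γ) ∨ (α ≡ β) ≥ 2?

value 2: 21 assignments (counts)
value 1: 5 assignments
value 0: 1 assignment
So 21 of the 27 assignments meet the threshold.

21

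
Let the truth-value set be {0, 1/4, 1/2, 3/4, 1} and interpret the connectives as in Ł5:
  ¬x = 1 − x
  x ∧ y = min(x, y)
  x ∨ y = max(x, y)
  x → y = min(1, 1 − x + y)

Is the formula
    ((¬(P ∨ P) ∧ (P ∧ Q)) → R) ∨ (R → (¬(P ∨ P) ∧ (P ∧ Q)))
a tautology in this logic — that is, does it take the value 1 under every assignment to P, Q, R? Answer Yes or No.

Yes

At P = 3/4, Q = 3/4, R = 3/4, for instance:
P ∨ P = 3/4 ∨ 3/4 = 3/4
¬(P ∨ P) = ¬3/4 = 1/4
P ∧ Q = 3/4 ∧ 3/4 = 3/4
¬(P ∨ P) ∧ (P ∧ Q) = 1/4 ∧ 3/4 = 1/4
(¬(P ∨ P) ∧ (P ∧ Q)) → R = 1/4 → 3/4 = 1
R → (¬(P ∨ P) ∧ (P ∧ Q)) = 3/4 → 1/4 = 1/2
((¬(P ∨ P) ∧ (P ∧ Q)) → R) ∨ (R → (¬(P ∨ P) ∧ (P ∧ Q))) = 1 ∨ 1/2 = 1
and checking the remaining 124 assignments likewise gives ≥ 1 in every case.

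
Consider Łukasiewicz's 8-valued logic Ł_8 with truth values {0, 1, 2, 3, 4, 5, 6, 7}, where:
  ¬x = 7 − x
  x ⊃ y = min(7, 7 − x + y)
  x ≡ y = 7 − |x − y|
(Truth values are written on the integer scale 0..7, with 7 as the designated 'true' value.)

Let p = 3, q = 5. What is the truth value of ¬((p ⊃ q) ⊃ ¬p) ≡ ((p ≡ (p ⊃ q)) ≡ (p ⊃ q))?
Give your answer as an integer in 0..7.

p ⊃ q = 3 ⊃ 5 = 7
¬p = ¬3 = 4
(p ⊃ q) ⊃ ¬p = 7 ⊃ 4 = 4
¬((p ⊃ q) ⊃ ¬p) = ¬4 = 3
p ⊃ q = 3 ⊃ 5 = 7
p ≡ (p ⊃ q) = 3 ≡ 7 = 3
p ⊃ q = 3 ⊃ 5 = 7
(p ≡ (p ⊃ q)) ≡ (p ⊃ q) = 3 ≡ 7 = 3
¬((p ⊃ q) ⊃ ¬p) ≡ ((p ≡ (p ⊃ q)) ≡ (p ⊃ q)) = 3 ≡ 3 = 7

7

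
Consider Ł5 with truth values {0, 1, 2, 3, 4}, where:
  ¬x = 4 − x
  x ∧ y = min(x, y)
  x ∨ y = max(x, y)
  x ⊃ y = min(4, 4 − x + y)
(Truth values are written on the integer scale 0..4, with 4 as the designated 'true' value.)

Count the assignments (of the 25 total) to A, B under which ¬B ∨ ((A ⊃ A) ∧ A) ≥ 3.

16

value 4: 9 assignments (counts)
value 3: 7 assignments (counts)
value 2: 5 assignments
value 1: 3 assignments
value 0: 1 assignment
So 16 of the 25 assignments meet the threshold.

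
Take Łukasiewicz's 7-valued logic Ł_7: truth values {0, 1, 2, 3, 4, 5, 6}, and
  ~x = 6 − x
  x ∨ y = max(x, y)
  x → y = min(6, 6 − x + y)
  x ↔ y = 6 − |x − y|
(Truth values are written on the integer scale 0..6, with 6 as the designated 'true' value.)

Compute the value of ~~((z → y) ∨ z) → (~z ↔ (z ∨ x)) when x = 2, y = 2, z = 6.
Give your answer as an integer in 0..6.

0

z → y = 6 → 2 = 2
(z → y) ∨ z = 2 ∨ 6 = 6
~((z → y) ∨ z) = ~6 = 0
~~((z → y) ∨ z) = ~0 = 6
~z = ~6 = 0
z ∨ x = 6 ∨ 2 = 6
~z ↔ (z ∨ x) = 0 ↔ 6 = 0
~~((z → y) ∨ z) → (~z ↔ (z ∨ x)) = 6 → 0 = 0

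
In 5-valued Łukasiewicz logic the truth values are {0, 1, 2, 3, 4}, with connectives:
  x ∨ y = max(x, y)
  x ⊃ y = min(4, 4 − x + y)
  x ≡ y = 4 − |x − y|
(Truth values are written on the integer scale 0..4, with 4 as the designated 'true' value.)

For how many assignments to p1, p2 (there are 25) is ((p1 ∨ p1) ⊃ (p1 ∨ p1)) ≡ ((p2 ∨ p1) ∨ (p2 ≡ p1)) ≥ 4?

13

value 4: 13 assignments (counts)
value 3: 10 assignments
value 2: 2 assignments
So 13 of the 25 assignments meet the threshold.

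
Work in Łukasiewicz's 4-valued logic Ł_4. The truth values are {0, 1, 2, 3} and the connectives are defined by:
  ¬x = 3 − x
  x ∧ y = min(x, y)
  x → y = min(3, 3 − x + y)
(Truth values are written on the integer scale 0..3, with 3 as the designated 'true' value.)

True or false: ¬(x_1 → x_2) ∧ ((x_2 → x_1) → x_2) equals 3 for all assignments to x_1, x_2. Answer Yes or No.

Counterexample: take x_1 = 0, x_2 = 0.
x_1 → x_2 = 0 → 0 = 3
¬(x_1 → x_2) = ¬3 = 0
x_2 → x_1 = 0 → 0 = 3
(x_2 → x_1) → x_2 = 3 → 0 = 0
¬(x_1 → x_2) ∧ ((x_2 → x_1) → x_2) = 0 ∧ 0 = 0
This gives 0 ≠ 3.

No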